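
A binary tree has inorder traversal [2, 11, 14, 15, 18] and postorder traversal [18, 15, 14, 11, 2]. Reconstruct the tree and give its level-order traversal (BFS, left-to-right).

Inorder:   [2, 11, 14, 15, 18]
Postorder: [18, 15, 14, 11, 2]
Algorithm: postorder visits root last, so walk postorder right-to-left;
each value is the root of the current inorder slice — split it at that
value, recurse on the right subtree first, then the left.
Recursive splits:
  root=2; inorder splits into left=[], right=[11, 14, 15, 18]
  root=11; inorder splits into left=[], right=[14, 15, 18]
  root=14; inorder splits into left=[], right=[15, 18]
  root=15; inorder splits into left=[], right=[18]
  root=18; inorder splits into left=[], right=[]
Reconstructed level-order: [2, 11, 14, 15, 18]


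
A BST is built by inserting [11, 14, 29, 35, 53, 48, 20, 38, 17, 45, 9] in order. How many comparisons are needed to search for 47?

Search path for 47: 11 -> 14 -> 29 -> 35 -> 53 -> 48 -> 38 -> 45
Found: False
Comparisons: 8


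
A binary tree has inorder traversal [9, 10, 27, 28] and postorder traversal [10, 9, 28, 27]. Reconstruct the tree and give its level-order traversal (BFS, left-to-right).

Inorder:   [9, 10, 27, 28]
Postorder: [10, 9, 28, 27]
Algorithm: postorder visits root last, so walk postorder right-to-left;
each value is the root of the current inorder slice — split it at that
value, recurse on the right subtree first, then the left.
Recursive splits:
  root=27; inorder splits into left=[9, 10], right=[28]
  root=28; inorder splits into left=[], right=[]
  root=9; inorder splits into left=[], right=[10]
  root=10; inorder splits into left=[], right=[]
Reconstructed level-order: [27, 9, 28, 10]


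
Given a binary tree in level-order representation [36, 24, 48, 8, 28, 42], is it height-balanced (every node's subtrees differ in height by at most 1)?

Tree (level-order array): [36, 24, 48, 8, 28, 42]
Definition: a tree is height-balanced if, at every node, |h(left) - h(right)| <= 1 (empty subtree has height -1).
Bottom-up per-node check:
  node 8: h_left=-1, h_right=-1, diff=0 [OK], height=0
  node 28: h_left=-1, h_right=-1, diff=0 [OK], height=0
  node 24: h_left=0, h_right=0, diff=0 [OK], height=1
  node 42: h_left=-1, h_right=-1, diff=0 [OK], height=0
  node 48: h_left=0, h_right=-1, diff=1 [OK], height=1
  node 36: h_left=1, h_right=1, diff=0 [OK], height=2
All nodes satisfy the balance condition.
Result: Balanced


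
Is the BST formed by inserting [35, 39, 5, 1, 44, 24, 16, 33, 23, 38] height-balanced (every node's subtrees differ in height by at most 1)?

Tree (level-order array): [35, 5, 39, 1, 24, 38, 44, None, None, 16, 33, None, None, None, None, None, 23]
Definition: a tree is height-balanced if, at every node, |h(left) - h(right)| <= 1 (empty subtree has height -1).
Bottom-up per-node check:
  node 1: h_left=-1, h_right=-1, diff=0 [OK], height=0
  node 23: h_left=-1, h_right=-1, diff=0 [OK], height=0
  node 16: h_left=-1, h_right=0, diff=1 [OK], height=1
  node 33: h_left=-1, h_right=-1, diff=0 [OK], height=0
  node 24: h_left=1, h_right=0, diff=1 [OK], height=2
  node 5: h_left=0, h_right=2, diff=2 [FAIL (|0-2|=2 > 1)], height=3
  node 38: h_left=-1, h_right=-1, diff=0 [OK], height=0
  node 44: h_left=-1, h_right=-1, diff=0 [OK], height=0
  node 39: h_left=0, h_right=0, diff=0 [OK], height=1
  node 35: h_left=3, h_right=1, diff=2 [FAIL (|3-1|=2 > 1)], height=4
Node 5 violates the condition: |0 - 2| = 2 > 1.
Result: Not balanced


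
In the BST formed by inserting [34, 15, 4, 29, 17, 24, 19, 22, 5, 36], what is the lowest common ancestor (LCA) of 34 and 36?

Tree insertion order: [34, 15, 4, 29, 17, 24, 19, 22, 5, 36]
Tree (level-order array): [34, 15, 36, 4, 29, None, None, None, 5, 17, None, None, None, None, 24, 19, None, None, 22]
In a BST, the LCA of p=34, q=36 is the first node v on the
root-to-leaf path with p <= v <= q (go left if both < v, right if both > v).
Walk from root:
  at 34: 34 <= 34 <= 36, this is the LCA
LCA = 34


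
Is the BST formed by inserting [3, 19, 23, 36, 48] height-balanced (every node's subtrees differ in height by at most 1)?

Tree (level-order array): [3, None, 19, None, 23, None, 36, None, 48]
Definition: a tree is height-balanced if, at every node, |h(left) - h(right)| <= 1 (empty subtree has height -1).
Bottom-up per-node check:
  node 48: h_left=-1, h_right=-1, diff=0 [OK], height=0
  node 36: h_left=-1, h_right=0, diff=1 [OK], height=1
  node 23: h_left=-1, h_right=1, diff=2 [FAIL (|-1-1|=2 > 1)], height=2
  node 19: h_left=-1, h_right=2, diff=3 [FAIL (|-1-2|=3 > 1)], height=3
  node 3: h_left=-1, h_right=3, diff=4 [FAIL (|-1-3|=4 > 1)], height=4
Node 23 violates the condition: |-1 - 1| = 2 > 1.
Result: Not balanced


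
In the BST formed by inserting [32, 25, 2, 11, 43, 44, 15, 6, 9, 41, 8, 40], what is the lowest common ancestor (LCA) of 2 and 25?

Tree insertion order: [32, 25, 2, 11, 43, 44, 15, 6, 9, 41, 8, 40]
Tree (level-order array): [32, 25, 43, 2, None, 41, 44, None, 11, 40, None, None, None, 6, 15, None, None, None, 9, None, None, 8]
In a BST, the LCA of p=2, q=25 is the first node v on the
root-to-leaf path with p <= v <= q (go left if both < v, right if both > v).
Walk from root:
  at 32: both 2 and 25 < 32, go left
  at 25: 2 <= 25 <= 25, this is the LCA
LCA = 25


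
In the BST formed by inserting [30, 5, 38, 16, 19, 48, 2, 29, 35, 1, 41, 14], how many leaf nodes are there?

Tree built from: [30, 5, 38, 16, 19, 48, 2, 29, 35, 1, 41, 14]
Tree (level-order array): [30, 5, 38, 2, 16, 35, 48, 1, None, 14, 19, None, None, 41, None, None, None, None, None, None, 29]
Rule: A leaf has 0 children.
Per-node child counts:
  node 30: 2 child(ren)
  node 5: 2 child(ren)
  node 2: 1 child(ren)
  node 1: 0 child(ren)
  node 16: 2 child(ren)
  node 14: 0 child(ren)
  node 19: 1 child(ren)
  node 29: 0 child(ren)
  node 38: 2 child(ren)
  node 35: 0 child(ren)
  node 48: 1 child(ren)
  node 41: 0 child(ren)
Matching nodes: [1, 14, 29, 35, 41]
Count of leaf nodes: 5


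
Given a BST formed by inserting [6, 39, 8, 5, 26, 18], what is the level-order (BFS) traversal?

Tree insertion order: [6, 39, 8, 5, 26, 18]
Tree (level-order array): [6, 5, 39, None, None, 8, None, None, 26, 18]
BFS from the root, enqueuing left then right child of each popped node:
  queue [6] -> pop 6, enqueue [5, 39], visited so far: [6]
  queue [5, 39] -> pop 5, enqueue [none], visited so far: [6, 5]
  queue [39] -> pop 39, enqueue [8], visited so far: [6, 5, 39]
  queue [8] -> pop 8, enqueue [26], visited so far: [6, 5, 39, 8]
  queue [26] -> pop 26, enqueue [18], visited so far: [6, 5, 39, 8, 26]
  queue [18] -> pop 18, enqueue [none], visited so far: [6, 5, 39, 8, 26, 18]
Result: [6, 5, 39, 8, 26, 18]


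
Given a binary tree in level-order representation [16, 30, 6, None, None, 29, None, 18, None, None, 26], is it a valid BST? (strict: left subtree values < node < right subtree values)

Level-order array: [16, 30, 6, None, None, 29, None, 18, None, None, 26]
Validate using subtree bounds (lo, hi): at each node, require lo < value < hi,
then recurse left with hi=value and right with lo=value.
Preorder trace (stopping at first violation):
  at node 16 with bounds (-inf, +inf): OK
  at node 30 with bounds (-inf, 16): VIOLATION
Node 30 violates its bound: not (-inf < 30 < 16).
Result: Not a valid BST


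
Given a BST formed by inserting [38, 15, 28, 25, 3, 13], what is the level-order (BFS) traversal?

Tree insertion order: [38, 15, 28, 25, 3, 13]
Tree (level-order array): [38, 15, None, 3, 28, None, 13, 25]
BFS from the root, enqueuing left then right child of each popped node:
  queue [38] -> pop 38, enqueue [15], visited so far: [38]
  queue [15] -> pop 15, enqueue [3, 28], visited so far: [38, 15]
  queue [3, 28] -> pop 3, enqueue [13], visited so far: [38, 15, 3]
  queue [28, 13] -> pop 28, enqueue [25], visited so far: [38, 15, 3, 28]
  queue [13, 25] -> pop 13, enqueue [none], visited so far: [38, 15, 3, 28, 13]
  queue [25] -> pop 25, enqueue [none], visited so far: [38, 15, 3, 28, 13, 25]
Result: [38, 15, 3, 28, 13, 25]


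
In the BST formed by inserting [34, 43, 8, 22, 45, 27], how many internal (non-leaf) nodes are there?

Tree built from: [34, 43, 8, 22, 45, 27]
Tree (level-order array): [34, 8, 43, None, 22, None, 45, None, 27]
Rule: An internal node has at least one child.
Per-node child counts:
  node 34: 2 child(ren)
  node 8: 1 child(ren)
  node 22: 1 child(ren)
  node 27: 0 child(ren)
  node 43: 1 child(ren)
  node 45: 0 child(ren)
Matching nodes: [34, 8, 22, 43]
Count of internal (non-leaf) nodes: 4


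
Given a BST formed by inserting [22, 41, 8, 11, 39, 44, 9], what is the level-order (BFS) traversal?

Tree insertion order: [22, 41, 8, 11, 39, 44, 9]
Tree (level-order array): [22, 8, 41, None, 11, 39, 44, 9]
BFS from the root, enqueuing left then right child of each popped node:
  queue [22] -> pop 22, enqueue [8, 41], visited so far: [22]
  queue [8, 41] -> pop 8, enqueue [11], visited so far: [22, 8]
  queue [41, 11] -> pop 41, enqueue [39, 44], visited so far: [22, 8, 41]
  queue [11, 39, 44] -> pop 11, enqueue [9], visited so far: [22, 8, 41, 11]
  queue [39, 44, 9] -> pop 39, enqueue [none], visited so far: [22, 8, 41, 11, 39]
  queue [44, 9] -> pop 44, enqueue [none], visited so far: [22, 8, 41, 11, 39, 44]
  queue [9] -> pop 9, enqueue [none], visited so far: [22, 8, 41, 11, 39, 44, 9]
Result: [22, 8, 41, 11, 39, 44, 9]


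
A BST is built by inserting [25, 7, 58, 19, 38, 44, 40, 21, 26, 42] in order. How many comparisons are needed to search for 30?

Search path for 30: 25 -> 58 -> 38 -> 26
Found: False
Comparisons: 4


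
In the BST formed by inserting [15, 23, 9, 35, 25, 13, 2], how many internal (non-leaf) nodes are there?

Tree built from: [15, 23, 9, 35, 25, 13, 2]
Tree (level-order array): [15, 9, 23, 2, 13, None, 35, None, None, None, None, 25]
Rule: An internal node has at least one child.
Per-node child counts:
  node 15: 2 child(ren)
  node 9: 2 child(ren)
  node 2: 0 child(ren)
  node 13: 0 child(ren)
  node 23: 1 child(ren)
  node 35: 1 child(ren)
  node 25: 0 child(ren)
Matching nodes: [15, 9, 23, 35]
Count of internal (non-leaf) nodes: 4


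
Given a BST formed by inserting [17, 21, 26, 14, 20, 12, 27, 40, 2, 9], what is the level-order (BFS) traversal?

Tree insertion order: [17, 21, 26, 14, 20, 12, 27, 40, 2, 9]
Tree (level-order array): [17, 14, 21, 12, None, 20, 26, 2, None, None, None, None, 27, None, 9, None, 40]
BFS from the root, enqueuing left then right child of each popped node:
  queue [17] -> pop 17, enqueue [14, 21], visited so far: [17]
  queue [14, 21] -> pop 14, enqueue [12], visited so far: [17, 14]
  queue [21, 12] -> pop 21, enqueue [20, 26], visited so far: [17, 14, 21]
  queue [12, 20, 26] -> pop 12, enqueue [2], visited so far: [17, 14, 21, 12]
  queue [20, 26, 2] -> pop 20, enqueue [none], visited so far: [17, 14, 21, 12, 20]
  queue [26, 2] -> pop 26, enqueue [27], visited so far: [17, 14, 21, 12, 20, 26]
  queue [2, 27] -> pop 2, enqueue [9], visited so far: [17, 14, 21, 12, 20, 26, 2]
  queue [27, 9] -> pop 27, enqueue [40], visited so far: [17, 14, 21, 12, 20, 26, 2, 27]
  queue [9, 40] -> pop 9, enqueue [none], visited so far: [17, 14, 21, 12, 20, 26, 2, 27, 9]
  queue [40] -> pop 40, enqueue [none], visited so far: [17, 14, 21, 12, 20, 26, 2, 27, 9, 40]
Result: [17, 14, 21, 12, 20, 26, 2, 27, 9, 40]


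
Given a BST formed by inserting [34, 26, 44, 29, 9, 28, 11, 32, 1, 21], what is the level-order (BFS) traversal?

Tree insertion order: [34, 26, 44, 29, 9, 28, 11, 32, 1, 21]
Tree (level-order array): [34, 26, 44, 9, 29, None, None, 1, 11, 28, 32, None, None, None, 21]
BFS from the root, enqueuing left then right child of each popped node:
  queue [34] -> pop 34, enqueue [26, 44], visited so far: [34]
  queue [26, 44] -> pop 26, enqueue [9, 29], visited so far: [34, 26]
  queue [44, 9, 29] -> pop 44, enqueue [none], visited so far: [34, 26, 44]
  queue [9, 29] -> pop 9, enqueue [1, 11], visited so far: [34, 26, 44, 9]
  queue [29, 1, 11] -> pop 29, enqueue [28, 32], visited so far: [34, 26, 44, 9, 29]
  queue [1, 11, 28, 32] -> pop 1, enqueue [none], visited so far: [34, 26, 44, 9, 29, 1]
  queue [11, 28, 32] -> pop 11, enqueue [21], visited so far: [34, 26, 44, 9, 29, 1, 11]
  queue [28, 32, 21] -> pop 28, enqueue [none], visited so far: [34, 26, 44, 9, 29, 1, 11, 28]
  queue [32, 21] -> pop 32, enqueue [none], visited so far: [34, 26, 44, 9, 29, 1, 11, 28, 32]
  queue [21] -> pop 21, enqueue [none], visited so far: [34, 26, 44, 9, 29, 1, 11, 28, 32, 21]
Result: [34, 26, 44, 9, 29, 1, 11, 28, 32, 21]


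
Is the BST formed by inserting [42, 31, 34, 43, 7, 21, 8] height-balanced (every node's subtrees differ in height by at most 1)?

Tree (level-order array): [42, 31, 43, 7, 34, None, None, None, 21, None, None, 8]
Definition: a tree is height-balanced if, at every node, |h(left) - h(right)| <= 1 (empty subtree has height -1).
Bottom-up per-node check:
  node 8: h_left=-1, h_right=-1, diff=0 [OK], height=0
  node 21: h_left=0, h_right=-1, diff=1 [OK], height=1
  node 7: h_left=-1, h_right=1, diff=2 [FAIL (|-1-1|=2 > 1)], height=2
  node 34: h_left=-1, h_right=-1, diff=0 [OK], height=0
  node 31: h_left=2, h_right=0, diff=2 [FAIL (|2-0|=2 > 1)], height=3
  node 43: h_left=-1, h_right=-1, diff=0 [OK], height=0
  node 42: h_left=3, h_right=0, diff=3 [FAIL (|3-0|=3 > 1)], height=4
Node 7 violates the condition: |-1 - 1| = 2 > 1.
Result: Not balanced


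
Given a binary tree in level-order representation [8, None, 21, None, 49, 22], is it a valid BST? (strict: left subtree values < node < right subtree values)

Level-order array: [8, None, 21, None, 49, 22]
Validate using subtree bounds (lo, hi): at each node, require lo < value < hi,
then recurse left with hi=value and right with lo=value.
Preorder trace (stopping at first violation):
  at node 8 with bounds (-inf, +inf): OK
  at node 21 with bounds (8, +inf): OK
  at node 49 with bounds (21, +inf): OK
  at node 22 with bounds (21, 49): OK
No violation found at any node.
Result: Valid BST


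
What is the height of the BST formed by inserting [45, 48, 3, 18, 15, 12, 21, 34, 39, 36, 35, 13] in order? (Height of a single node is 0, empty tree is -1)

Insertion order: [45, 48, 3, 18, 15, 12, 21, 34, 39, 36, 35, 13]
Tree (level-order array): [45, 3, 48, None, 18, None, None, 15, 21, 12, None, None, 34, None, 13, None, 39, None, None, 36, None, 35]
Compute height bottom-up (empty subtree = -1):
  height(13) = 1 + max(-1, -1) = 0
  height(12) = 1 + max(-1, 0) = 1
  height(15) = 1 + max(1, -1) = 2
  height(35) = 1 + max(-1, -1) = 0
  height(36) = 1 + max(0, -1) = 1
  height(39) = 1 + max(1, -1) = 2
  height(34) = 1 + max(-1, 2) = 3
  height(21) = 1 + max(-1, 3) = 4
  height(18) = 1 + max(2, 4) = 5
  height(3) = 1 + max(-1, 5) = 6
  height(48) = 1 + max(-1, -1) = 0
  height(45) = 1 + max(6, 0) = 7
Height = 7


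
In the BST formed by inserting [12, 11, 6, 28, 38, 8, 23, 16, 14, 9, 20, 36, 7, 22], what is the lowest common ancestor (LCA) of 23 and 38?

Tree insertion order: [12, 11, 6, 28, 38, 8, 23, 16, 14, 9, 20, 36, 7, 22]
Tree (level-order array): [12, 11, 28, 6, None, 23, 38, None, 8, 16, None, 36, None, 7, 9, 14, 20, None, None, None, None, None, None, None, None, None, 22]
In a BST, the LCA of p=23, q=38 is the first node v on the
root-to-leaf path with p <= v <= q (go left if both < v, right if both > v).
Walk from root:
  at 12: both 23 and 38 > 12, go right
  at 28: 23 <= 28 <= 38, this is the LCA
LCA = 28


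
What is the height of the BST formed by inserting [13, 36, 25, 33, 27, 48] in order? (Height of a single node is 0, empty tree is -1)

Insertion order: [13, 36, 25, 33, 27, 48]
Tree (level-order array): [13, None, 36, 25, 48, None, 33, None, None, 27]
Compute height bottom-up (empty subtree = -1):
  height(27) = 1 + max(-1, -1) = 0
  height(33) = 1 + max(0, -1) = 1
  height(25) = 1 + max(-1, 1) = 2
  height(48) = 1 + max(-1, -1) = 0
  height(36) = 1 + max(2, 0) = 3
  height(13) = 1 + max(-1, 3) = 4
Height = 4


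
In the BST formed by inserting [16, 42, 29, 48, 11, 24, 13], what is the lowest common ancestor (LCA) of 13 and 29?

Tree insertion order: [16, 42, 29, 48, 11, 24, 13]
Tree (level-order array): [16, 11, 42, None, 13, 29, 48, None, None, 24]
In a BST, the LCA of p=13, q=29 is the first node v on the
root-to-leaf path with p <= v <= q (go left if both < v, right if both > v).
Walk from root:
  at 16: 13 <= 16 <= 29, this is the LCA
LCA = 16


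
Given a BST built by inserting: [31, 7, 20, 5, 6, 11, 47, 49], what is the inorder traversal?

Tree insertion order: [31, 7, 20, 5, 6, 11, 47, 49]
Tree (level-order array): [31, 7, 47, 5, 20, None, 49, None, 6, 11]
Inorder traversal: [5, 6, 7, 11, 20, 31, 47, 49]


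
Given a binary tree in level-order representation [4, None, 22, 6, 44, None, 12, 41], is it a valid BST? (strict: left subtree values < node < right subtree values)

Level-order array: [4, None, 22, 6, 44, None, 12, 41]
Validate using subtree bounds (lo, hi): at each node, require lo < value < hi,
then recurse left with hi=value and right with lo=value.
Preorder trace (stopping at first violation):
  at node 4 with bounds (-inf, +inf): OK
  at node 22 with bounds (4, +inf): OK
  at node 6 with bounds (4, 22): OK
  at node 12 with bounds (6, 22): OK
  at node 44 with bounds (22, +inf): OK
  at node 41 with bounds (22, 44): OK
No violation found at any node.
Result: Valid BST


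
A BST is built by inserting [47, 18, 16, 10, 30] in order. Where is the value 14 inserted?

Starting tree (level order): [47, 18, None, 16, 30, 10]
Insertion path: 47 -> 18 -> 16 -> 10
Result: insert 14 as right child of 10
Final tree (level order): [47, 18, None, 16, 30, 10, None, None, None, None, 14]


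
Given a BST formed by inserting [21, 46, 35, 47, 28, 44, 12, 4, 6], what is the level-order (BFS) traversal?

Tree insertion order: [21, 46, 35, 47, 28, 44, 12, 4, 6]
Tree (level-order array): [21, 12, 46, 4, None, 35, 47, None, 6, 28, 44]
BFS from the root, enqueuing left then right child of each popped node:
  queue [21] -> pop 21, enqueue [12, 46], visited so far: [21]
  queue [12, 46] -> pop 12, enqueue [4], visited so far: [21, 12]
  queue [46, 4] -> pop 46, enqueue [35, 47], visited so far: [21, 12, 46]
  queue [4, 35, 47] -> pop 4, enqueue [6], visited so far: [21, 12, 46, 4]
  queue [35, 47, 6] -> pop 35, enqueue [28, 44], visited so far: [21, 12, 46, 4, 35]
  queue [47, 6, 28, 44] -> pop 47, enqueue [none], visited so far: [21, 12, 46, 4, 35, 47]
  queue [6, 28, 44] -> pop 6, enqueue [none], visited so far: [21, 12, 46, 4, 35, 47, 6]
  queue [28, 44] -> pop 28, enqueue [none], visited so far: [21, 12, 46, 4, 35, 47, 6, 28]
  queue [44] -> pop 44, enqueue [none], visited so far: [21, 12, 46, 4, 35, 47, 6, 28, 44]
Result: [21, 12, 46, 4, 35, 47, 6, 28, 44]


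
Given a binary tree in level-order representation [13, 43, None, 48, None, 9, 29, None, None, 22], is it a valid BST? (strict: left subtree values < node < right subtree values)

Level-order array: [13, 43, None, 48, None, 9, 29, None, None, 22]
Validate using subtree bounds (lo, hi): at each node, require lo < value < hi,
then recurse left with hi=value and right with lo=value.
Preorder trace (stopping at first violation):
  at node 13 with bounds (-inf, +inf): OK
  at node 43 with bounds (-inf, 13): VIOLATION
Node 43 violates its bound: not (-inf < 43 < 13).
Result: Not a valid BST


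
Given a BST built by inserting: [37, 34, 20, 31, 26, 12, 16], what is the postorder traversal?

Tree insertion order: [37, 34, 20, 31, 26, 12, 16]
Tree (level-order array): [37, 34, None, 20, None, 12, 31, None, 16, 26]
Postorder traversal: [16, 12, 26, 31, 20, 34, 37]


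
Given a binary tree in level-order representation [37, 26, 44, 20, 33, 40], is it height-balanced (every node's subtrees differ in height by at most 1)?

Tree (level-order array): [37, 26, 44, 20, 33, 40]
Definition: a tree is height-balanced if, at every node, |h(left) - h(right)| <= 1 (empty subtree has height -1).
Bottom-up per-node check:
  node 20: h_left=-1, h_right=-1, diff=0 [OK], height=0
  node 33: h_left=-1, h_right=-1, diff=0 [OK], height=0
  node 26: h_left=0, h_right=0, diff=0 [OK], height=1
  node 40: h_left=-1, h_right=-1, diff=0 [OK], height=0
  node 44: h_left=0, h_right=-1, diff=1 [OK], height=1
  node 37: h_left=1, h_right=1, diff=0 [OK], height=2
All nodes satisfy the balance condition.
Result: Balanced


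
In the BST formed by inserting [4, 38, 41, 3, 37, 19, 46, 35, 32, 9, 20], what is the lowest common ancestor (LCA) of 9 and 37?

Tree insertion order: [4, 38, 41, 3, 37, 19, 46, 35, 32, 9, 20]
Tree (level-order array): [4, 3, 38, None, None, 37, 41, 19, None, None, 46, 9, 35, None, None, None, None, 32, None, 20]
In a BST, the LCA of p=9, q=37 is the first node v on the
root-to-leaf path with p <= v <= q (go left if both < v, right if both > v).
Walk from root:
  at 4: both 9 and 37 > 4, go right
  at 38: both 9 and 37 < 38, go left
  at 37: 9 <= 37 <= 37, this is the LCA
LCA = 37


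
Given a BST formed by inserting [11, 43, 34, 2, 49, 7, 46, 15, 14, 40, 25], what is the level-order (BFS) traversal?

Tree insertion order: [11, 43, 34, 2, 49, 7, 46, 15, 14, 40, 25]
Tree (level-order array): [11, 2, 43, None, 7, 34, 49, None, None, 15, 40, 46, None, 14, 25]
BFS from the root, enqueuing left then right child of each popped node:
  queue [11] -> pop 11, enqueue [2, 43], visited so far: [11]
  queue [2, 43] -> pop 2, enqueue [7], visited so far: [11, 2]
  queue [43, 7] -> pop 43, enqueue [34, 49], visited so far: [11, 2, 43]
  queue [7, 34, 49] -> pop 7, enqueue [none], visited so far: [11, 2, 43, 7]
  queue [34, 49] -> pop 34, enqueue [15, 40], visited so far: [11, 2, 43, 7, 34]
  queue [49, 15, 40] -> pop 49, enqueue [46], visited so far: [11, 2, 43, 7, 34, 49]
  queue [15, 40, 46] -> pop 15, enqueue [14, 25], visited so far: [11, 2, 43, 7, 34, 49, 15]
  queue [40, 46, 14, 25] -> pop 40, enqueue [none], visited so far: [11, 2, 43, 7, 34, 49, 15, 40]
  queue [46, 14, 25] -> pop 46, enqueue [none], visited so far: [11, 2, 43, 7, 34, 49, 15, 40, 46]
  queue [14, 25] -> pop 14, enqueue [none], visited so far: [11, 2, 43, 7, 34, 49, 15, 40, 46, 14]
  queue [25] -> pop 25, enqueue [none], visited so far: [11, 2, 43, 7, 34, 49, 15, 40, 46, 14, 25]
Result: [11, 2, 43, 7, 34, 49, 15, 40, 46, 14, 25]


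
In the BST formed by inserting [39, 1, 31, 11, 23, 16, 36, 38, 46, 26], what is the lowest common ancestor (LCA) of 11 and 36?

Tree insertion order: [39, 1, 31, 11, 23, 16, 36, 38, 46, 26]
Tree (level-order array): [39, 1, 46, None, 31, None, None, 11, 36, None, 23, None, 38, 16, 26]
In a BST, the LCA of p=11, q=36 is the first node v on the
root-to-leaf path with p <= v <= q (go left if both < v, right if both > v).
Walk from root:
  at 39: both 11 and 36 < 39, go left
  at 1: both 11 and 36 > 1, go right
  at 31: 11 <= 31 <= 36, this is the LCA
LCA = 31


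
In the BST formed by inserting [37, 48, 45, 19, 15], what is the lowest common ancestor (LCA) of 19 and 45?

Tree insertion order: [37, 48, 45, 19, 15]
Tree (level-order array): [37, 19, 48, 15, None, 45]
In a BST, the LCA of p=19, q=45 is the first node v on the
root-to-leaf path with p <= v <= q (go left if both < v, right if both > v).
Walk from root:
  at 37: 19 <= 37 <= 45, this is the LCA
LCA = 37


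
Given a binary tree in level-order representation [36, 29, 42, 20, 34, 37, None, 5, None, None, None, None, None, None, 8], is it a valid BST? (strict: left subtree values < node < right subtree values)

Level-order array: [36, 29, 42, 20, 34, 37, None, 5, None, None, None, None, None, None, 8]
Validate using subtree bounds (lo, hi): at each node, require lo < value < hi,
then recurse left with hi=value and right with lo=value.
Preorder trace (stopping at first violation):
  at node 36 with bounds (-inf, +inf): OK
  at node 29 with bounds (-inf, 36): OK
  at node 20 with bounds (-inf, 29): OK
  at node 5 with bounds (-inf, 20): OK
  at node 8 with bounds (5, 20): OK
  at node 34 with bounds (29, 36): OK
  at node 42 with bounds (36, +inf): OK
  at node 37 with bounds (36, 42): OK
No violation found at any node.
Result: Valid BST


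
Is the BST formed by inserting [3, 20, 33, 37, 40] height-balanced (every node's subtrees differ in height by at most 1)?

Tree (level-order array): [3, None, 20, None, 33, None, 37, None, 40]
Definition: a tree is height-balanced if, at every node, |h(left) - h(right)| <= 1 (empty subtree has height -1).
Bottom-up per-node check:
  node 40: h_left=-1, h_right=-1, diff=0 [OK], height=0
  node 37: h_left=-1, h_right=0, diff=1 [OK], height=1
  node 33: h_left=-1, h_right=1, diff=2 [FAIL (|-1-1|=2 > 1)], height=2
  node 20: h_left=-1, h_right=2, diff=3 [FAIL (|-1-2|=3 > 1)], height=3
  node 3: h_left=-1, h_right=3, diff=4 [FAIL (|-1-3|=4 > 1)], height=4
Node 33 violates the condition: |-1 - 1| = 2 > 1.
Result: Not balanced


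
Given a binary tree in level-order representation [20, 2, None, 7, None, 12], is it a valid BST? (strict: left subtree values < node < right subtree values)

Level-order array: [20, 2, None, 7, None, 12]
Validate using subtree bounds (lo, hi): at each node, require lo < value < hi,
then recurse left with hi=value and right with lo=value.
Preorder trace (stopping at first violation):
  at node 20 with bounds (-inf, +inf): OK
  at node 2 with bounds (-inf, 20): OK
  at node 7 with bounds (-inf, 2): VIOLATION
Node 7 violates its bound: not (-inf < 7 < 2).
Result: Not a valid BST


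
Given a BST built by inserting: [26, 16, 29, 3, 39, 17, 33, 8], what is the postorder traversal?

Tree insertion order: [26, 16, 29, 3, 39, 17, 33, 8]
Tree (level-order array): [26, 16, 29, 3, 17, None, 39, None, 8, None, None, 33]
Postorder traversal: [8, 3, 17, 16, 33, 39, 29, 26]


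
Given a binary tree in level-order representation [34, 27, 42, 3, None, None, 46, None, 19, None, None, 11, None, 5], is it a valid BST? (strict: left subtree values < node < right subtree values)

Level-order array: [34, 27, 42, 3, None, None, 46, None, 19, None, None, 11, None, 5]
Validate using subtree bounds (lo, hi): at each node, require lo < value < hi,
then recurse left with hi=value and right with lo=value.
Preorder trace (stopping at first violation):
  at node 34 with bounds (-inf, +inf): OK
  at node 27 with bounds (-inf, 34): OK
  at node 3 with bounds (-inf, 27): OK
  at node 19 with bounds (3, 27): OK
  at node 11 with bounds (3, 19): OK
  at node 5 with bounds (3, 11): OK
  at node 42 with bounds (34, +inf): OK
  at node 46 with bounds (42, +inf): OK
No violation found at any node.
Result: Valid BST


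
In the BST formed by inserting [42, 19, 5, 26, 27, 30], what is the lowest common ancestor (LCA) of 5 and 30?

Tree insertion order: [42, 19, 5, 26, 27, 30]
Tree (level-order array): [42, 19, None, 5, 26, None, None, None, 27, None, 30]
In a BST, the LCA of p=5, q=30 is the first node v on the
root-to-leaf path with p <= v <= q (go left if both < v, right if both > v).
Walk from root:
  at 42: both 5 and 30 < 42, go left
  at 19: 5 <= 19 <= 30, this is the LCA
LCA = 19


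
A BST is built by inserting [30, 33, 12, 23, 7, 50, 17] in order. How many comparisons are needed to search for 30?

Search path for 30: 30
Found: True
Comparisons: 1


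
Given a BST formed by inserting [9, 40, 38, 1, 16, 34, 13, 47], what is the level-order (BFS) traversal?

Tree insertion order: [9, 40, 38, 1, 16, 34, 13, 47]
Tree (level-order array): [9, 1, 40, None, None, 38, 47, 16, None, None, None, 13, 34]
BFS from the root, enqueuing left then right child of each popped node:
  queue [9] -> pop 9, enqueue [1, 40], visited so far: [9]
  queue [1, 40] -> pop 1, enqueue [none], visited so far: [9, 1]
  queue [40] -> pop 40, enqueue [38, 47], visited so far: [9, 1, 40]
  queue [38, 47] -> pop 38, enqueue [16], visited so far: [9, 1, 40, 38]
  queue [47, 16] -> pop 47, enqueue [none], visited so far: [9, 1, 40, 38, 47]
  queue [16] -> pop 16, enqueue [13, 34], visited so far: [9, 1, 40, 38, 47, 16]
  queue [13, 34] -> pop 13, enqueue [none], visited so far: [9, 1, 40, 38, 47, 16, 13]
  queue [34] -> pop 34, enqueue [none], visited so far: [9, 1, 40, 38, 47, 16, 13, 34]
Result: [9, 1, 40, 38, 47, 16, 13, 34]


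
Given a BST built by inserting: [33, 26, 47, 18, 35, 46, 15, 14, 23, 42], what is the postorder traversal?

Tree insertion order: [33, 26, 47, 18, 35, 46, 15, 14, 23, 42]
Tree (level-order array): [33, 26, 47, 18, None, 35, None, 15, 23, None, 46, 14, None, None, None, 42]
Postorder traversal: [14, 15, 23, 18, 26, 42, 46, 35, 47, 33]


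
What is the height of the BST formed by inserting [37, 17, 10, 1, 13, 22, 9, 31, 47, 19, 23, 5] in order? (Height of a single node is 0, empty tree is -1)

Insertion order: [37, 17, 10, 1, 13, 22, 9, 31, 47, 19, 23, 5]
Tree (level-order array): [37, 17, 47, 10, 22, None, None, 1, 13, 19, 31, None, 9, None, None, None, None, 23, None, 5]
Compute height bottom-up (empty subtree = -1):
  height(5) = 1 + max(-1, -1) = 0
  height(9) = 1 + max(0, -1) = 1
  height(1) = 1 + max(-1, 1) = 2
  height(13) = 1 + max(-1, -1) = 0
  height(10) = 1 + max(2, 0) = 3
  height(19) = 1 + max(-1, -1) = 0
  height(23) = 1 + max(-1, -1) = 0
  height(31) = 1 + max(0, -1) = 1
  height(22) = 1 + max(0, 1) = 2
  height(17) = 1 + max(3, 2) = 4
  height(47) = 1 + max(-1, -1) = 0
  height(37) = 1 + max(4, 0) = 5
Height = 5


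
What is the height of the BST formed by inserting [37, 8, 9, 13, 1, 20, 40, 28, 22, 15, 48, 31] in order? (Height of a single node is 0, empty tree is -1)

Insertion order: [37, 8, 9, 13, 1, 20, 40, 28, 22, 15, 48, 31]
Tree (level-order array): [37, 8, 40, 1, 9, None, 48, None, None, None, 13, None, None, None, 20, 15, 28, None, None, 22, 31]
Compute height bottom-up (empty subtree = -1):
  height(1) = 1 + max(-1, -1) = 0
  height(15) = 1 + max(-1, -1) = 0
  height(22) = 1 + max(-1, -1) = 0
  height(31) = 1 + max(-1, -1) = 0
  height(28) = 1 + max(0, 0) = 1
  height(20) = 1 + max(0, 1) = 2
  height(13) = 1 + max(-1, 2) = 3
  height(9) = 1 + max(-1, 3) = 4
  height(8) = 1 + max(0, 4) = 5
  height(48) = 1 + max(-1, -1) = 0
  height(40) = 1 + max(-1, 0) = 1
  height(37) = 1 + max(5, 1) = 6
Height = 6


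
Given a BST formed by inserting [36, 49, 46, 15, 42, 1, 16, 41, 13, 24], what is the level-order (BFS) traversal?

Tree insertion order: [36, 49, 46, 15, 42, 1, 16, 41, 13, 24]
Tree (level-order array): [36, 15, 49, 1, 16, 46, None, None, 13, None, 24, 42, None, None, None, None, None, 41]
BFS from the root, enqueuing left then right child of each popped node:
  queue [36] -> pop 36, enqueue [15, 49], visited so far: [36]
  queue [15, 49] -> pop 15, enqueue [1, 16], visited so far: [36, 15]
  queue [49, 1, 16] -> pop 49, enqueue [46], visited so far: [36, 15, 49]
  queue [1, 16, 46] -> pop 1, enqueue [13], visited so far: [36, 15, 49, 1]
  queue [16, 46, 13] -> pop 16, enqueue [24], visited so far: [36, 15, 49, 1, 16]
  queue [46, 13, 24] -> pop 46, enqueue [42], visited so far: [36, 15, 49, 1, 16, 46]
  queue [13, 24, 42] -> pop 13, enqueue [none], visited so far: [36, 15, 49, 1, 16, 46, 13]
  queue [24, 42] -> pop 24, enqueue [none], visited so far: [36, 15, 49, 1, 16, 46, 13, 24]
  queue [42] -> pop 42, enqueue [41], visited so far: [36, 15, 49, 1, 16, 46, 13, 24, 42]
  queue [41] -> pop 41, enqueue [none], visited so far: [36, 15, 49, 1, 16, 46, 13, 24, 42, 41]
Result: [36, 15, 49, 1, 16, 46, 13, 24, 42, 41]


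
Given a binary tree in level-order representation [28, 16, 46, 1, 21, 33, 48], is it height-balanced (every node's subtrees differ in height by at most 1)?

Tree (level-order array): [28, 16, 46, 1, 21, 33, 48]
Definition: a tree is height-balanced if, at every node, |h(left) - h(right)| <= 1 (empty subtree has height -1).
Bottom-up per-node check:
  node 1: h_left=-1, h_right=-1, diff=0 [OK], height=0
  node 21: h_left=-1, h_right=-1, diff=0 [OK], height=0
  node 16: h_left=0, h_right=0, diff=0 [OK], height=1
  node 33: h_left=-1, h_right=-1, diff=0 [OK], height=0
  node 48: h_left=-1, h_right=-1, diff=0 [OK], height=0
  node 46: h_left=0, h_right=0, diff=0 [OK], height=1
  node 28: h_left=1, h_right=1, diff=0 [OK], height=2
All nodes satisfy the balance condition.
Result: Balanced


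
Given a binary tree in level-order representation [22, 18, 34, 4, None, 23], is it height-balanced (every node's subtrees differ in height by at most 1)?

Tree (level-order array): [22, 18, 34, 4, None, 23]
Definition: a tree is height-balanced if, at every node, |h(left) - h(right)| <= 1 (empty subtree has height -1).
Bottom-up per-node check:
  node 4: h_left=-1, h_right=-1, diff=0 [OK], height=0
  node 18: h_left=0, h_right=-1, diff=1 [OK], height=1
  node 23: h_left=-1, h_right=-1, diff=0 [OK], height=0
  node 34: h_left=0, h_right=-1, diff=1 [OK], height=1
  node 22: h_left=1, h_right=1, diff=0 [OK], height=2
All nodes satisfy the balance condition.
Result: Balanced


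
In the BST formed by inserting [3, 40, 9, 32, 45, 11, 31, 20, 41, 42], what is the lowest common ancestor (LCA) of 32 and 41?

Tree insertion order: [3, 40, 9, 32, 45, 11, 31, 20, 41, 42]
Tree (level-order array): [3, None, 40, 9, 45, None, 32, 41, None, 11, None, None, 42, None, 31, None, None, 20]
In a BST, the LCA of p=32, q=41 is the first node v on the
root-to-leaf path with p <= v <= q (go left if both < v, right if both > v).
Walk from root:
  at 3: both 32 and 41 > 3, go right
  at 40: 32 <= 40 <= 41, this is the LCA
LCA = 40


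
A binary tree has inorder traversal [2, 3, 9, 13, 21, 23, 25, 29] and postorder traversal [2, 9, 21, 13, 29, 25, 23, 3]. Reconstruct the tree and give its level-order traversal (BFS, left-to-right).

Inorder:   [2, 3, 9, 13, 21, 23, 25, 29]
Postorder: [2, 9, 21, 13, 29, 25, 23, 3]
Algorithm: postorder visits root last, so walk postorder right-to-left;
each value is the root of the current inorder slice — split it at that
value, recurse on the right subtree first, then the left.
Recursive splits:
  root=3; inorder splits into left=[2], right=[9, 13, 21, 23, 25, 29]
  root=23; inorder splits into left=[9, 13, 21], right=[25, 29]
  root=25; inorder splits into left=[], right=[29]
  root=29; inorder splits into left=[], right=[]
  root=13; inorder splits into left=[9], right=[21]
  root=21; inorder splits into left=[], right=[]
  root=9; inorder splits into left=[], right=[]
  root=2; inorder splits into left=[], right=[]
Reconstructed level-order: [3, 2, 23, 13, 25, 9, 21, 29]


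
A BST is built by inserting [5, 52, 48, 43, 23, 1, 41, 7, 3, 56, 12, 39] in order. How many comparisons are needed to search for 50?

Search path for 50: 5 -> 52 -> 48
Found: False
Comparisons: 3


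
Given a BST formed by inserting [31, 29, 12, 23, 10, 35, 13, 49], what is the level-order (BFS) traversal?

Tree insertion order: [31, 29, 12, 23, 10, 35, 13, 49]
Tree (level-order array): [31, 29, 35, 12, None, None, 49, 10, 23, None, None, None, None, 13]
BFS from the root, enqueuing left then right child of each popped node:
  queue [31] -> pop 31, enqueue [29, 35], visited so far: [31]
  queue [29, 35] -> pop 29, enqueue [12], visited so far: [31, 29]
  queue [35, 12] -> pop 35, enqueue [49], visited so far: [31, 29, 35]
  queue [12, 49] -> pop 12, enqueue [10, 23], visited so far: [31, 29, 35, 12]
  queue [49, 10, 23] -> pop 49, enqueue [none], visited so far: [31, 29, 35, 12, 49]
  queue [10, 23] -> pop 10, enqueue [none], visited so far: [31, 29, 35, 12, 49, 10]
  queue [23] -> pop 23, enqueue [13], visited so far: [31, 29, 35, 12, 49, 10, 23]
  queue [13] -> pop 13, enqueue [none], visited so far: [31, 29, 35, 12, 49, 10, 23, 13]
Result: [31, 29, 35, 12, 49, 10, 23, 13]


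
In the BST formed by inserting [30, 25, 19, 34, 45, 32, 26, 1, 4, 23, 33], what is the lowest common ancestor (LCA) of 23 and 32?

Tree insertion order: [30, 25, 19, 34, 45, 32, 26, 1, 4, 23, 33]
Tree (level-order array): [30, 25, 34, 19, 26, 32, 45, 1, 23, None, None, None, 33, None, None, None, 4]
In a BST, the LCA of p=23, q=32 is the first node v on the
root-to-leaf path with p <= v <= q (go left if both < v, right if both > v).
Walk from root:
  at 30: 23 <= 30 <= 32, this is the LCA
LCA = 30


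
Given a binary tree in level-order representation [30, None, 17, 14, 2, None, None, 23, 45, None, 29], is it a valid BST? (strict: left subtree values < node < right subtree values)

Level-order array: [30, None, 17, 14, 2, None, None, 23, 45, None, 29]
Validate using subtree bounds (lo, hi): at each node, require lo < value < hi,
then recurse left with hi=value and right with lo=value.
Preorder trace (stopping at first violation):
  at node 30 with bounds (-inf, +inf): OK
  at node 17 with bounds (30, +inf): VIOLATION
Node 17 violates its bound: not (30 < 17 < +inf).
Result: Not a valid BST


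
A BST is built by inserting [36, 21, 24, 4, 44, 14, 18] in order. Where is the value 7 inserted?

Starting tree (level order): [36, 21, 44, 4, 24, None, None, None, 14, None, None, None, 18]
Insertion path: 36 -> 21 -> 4 -> 14
Result: insert 7 as left child of 14
Final tree (level order): [36, 21, 44, 4, 24, None, None, None, 14, None, None, 7, 18]


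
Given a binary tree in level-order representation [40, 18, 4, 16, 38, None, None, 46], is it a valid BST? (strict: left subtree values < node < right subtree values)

Level-order array: [40, 18, 4, 16, 38, None, None, 46]
Validate using subtree bounds (lo, hi): at each node, require lo < value < hi,
then recurse left with hi=value and right with lo=value.
Preorder trace (stopping at first violation):
  at node 40 with bounds (-inf, +inf): OK
  at node 18 with bounds (-inf, 40): OK
  at node 16 with bounds (-inf, 18): OK
  at node 46 with bounds (-inf, 16): VIOLATION
Node 46 violates its bound: not (-inf < 46 < 16).
Result: Not a valid BST


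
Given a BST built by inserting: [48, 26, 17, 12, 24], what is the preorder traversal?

Tree insertion order: [48, 26, 17, 12, 24]
Tree (level-order array): [48, 26, None, 17, None, 12, 24]
Preorder traversal: [48, 26, 17, 12, 24]


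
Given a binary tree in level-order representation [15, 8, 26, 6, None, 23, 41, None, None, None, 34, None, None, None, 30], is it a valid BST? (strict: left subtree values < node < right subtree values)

Level-order array: [15, 8, 26, 6, None, 23, 41, None, None, None, 34, None, None, None, 30]
Validate using subtree bounds (lo, hi): at each node, require lo < value < hi,
then recurse left with hi=value and right with lo=value.
Preorder trace (stopping at first violation):
  at node 15 with bounds (-inf, +inf): OK
  at node 8 with bounds (-inf, 15): OK
  at node 6 with bounds (-inf, 8): OK
  at node 26 with bounds (15, +inf): OK
  at node 23 with bounds (15, 26): OK
  at node 34 with bounds (23, 26): VIOLATION
Node 34 violates its bound: not (23 < 34 < 26).
Result: Not a valid BST


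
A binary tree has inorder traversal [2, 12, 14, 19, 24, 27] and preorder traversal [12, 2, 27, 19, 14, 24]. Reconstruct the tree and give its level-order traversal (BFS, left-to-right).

Inorder:  [2, 12, 14, 19, 24, 27]
Preorder: [12, 2, 27, 19, 14, 24]
Algorithm: preorder visits root first, so consume preorder in order;
for each root, split the current inorder slice at that value into
left-subtree inorder and right-subtree inorder, then recurse.
Recursive splits:
  root=12; inorder splits into left=[2], right=[14, 19, 24, 27]
  root=2; inorder splits into left=[], right=[]
  root=27; inorder splits into left=[14, 19, 24], right=[]
  root=19; inorder splits into left=[14], right=[24]
  root=14; inorder splits into left=[], right=[]
  root=24; inorder splits into left=[], right=[]
Reconstructed level-order: [12, 2, 27, 19, 14, 24]


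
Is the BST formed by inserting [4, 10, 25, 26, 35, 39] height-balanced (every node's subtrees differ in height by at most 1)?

Tree (level-order array): [4, None, 10, None, 25, None, 26, None, 35, None, 39]
Definition: a tree is height-balanced if, at every node, |h(left) - h(right)| <= 1 (empty subtree has height -1).
Bottom-up per-node check:
  node 39: h_left=-1, h_right=-1, diff=0 [OK], height=0
  node 35: h_left=-1, h_right=0, diff=1 [OK], height=1
  node 26: h_left=-1, h_right=1, diff=2 [FAIL (|-1-1|=2 > 1)], height=2
  node 25: h_left=-1, h_right=2, diff=3 [FAIL (|-1-2|=3 > 1)], height=3
  node 10: h_left=-1, h_right=3, diff=4 [FAIL (|-1-3|=4 > 1)], height=4
  node 4: h_left=-1, h_right=4, diff=5 [FAIL (|-1-4|=5 > 1)], height=5
Node 26 violates the condition: |-1 - 1| = 2 > 1.
Result: Not balanced
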